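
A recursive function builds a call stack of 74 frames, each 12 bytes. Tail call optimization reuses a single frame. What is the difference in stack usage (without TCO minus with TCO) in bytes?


Without TCO: 74 * 12 = 888 bytes
With TCO: reuse 1 frame = 12 bytes
Savings = 888 - 12 = 876

876


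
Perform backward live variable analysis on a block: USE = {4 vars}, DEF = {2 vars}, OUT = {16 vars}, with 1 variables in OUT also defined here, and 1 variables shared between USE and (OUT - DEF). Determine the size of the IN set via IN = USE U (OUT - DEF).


OUT - DEF: 16 - 1 = 15
|IN| = |USE| + |OUT - DEF| - |USE ∩ (OUT - DEF)| = 4 + 15 - 1 = 18

18


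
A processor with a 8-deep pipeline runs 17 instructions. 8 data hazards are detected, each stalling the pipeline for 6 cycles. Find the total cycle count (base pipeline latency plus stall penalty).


Base cycles = 8 + 17 - 1 = 24
Total stalls = 8 * 6 = 48
Total = 24 + 48 = 72

72


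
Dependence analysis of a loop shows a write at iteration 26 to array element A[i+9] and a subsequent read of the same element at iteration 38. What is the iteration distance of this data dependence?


Distance = read iteration - write iteration
= 38 - 26 = 12

12


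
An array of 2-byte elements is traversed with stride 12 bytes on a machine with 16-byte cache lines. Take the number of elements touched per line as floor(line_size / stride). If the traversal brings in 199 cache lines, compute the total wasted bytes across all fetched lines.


Elements per line = floor(16 / 12) = 1
Bytes used per line = 1 * 2 = 2
Wasted per line = 16 - 2 = 14
Total wasted = 14 * 199 = 2786

2786


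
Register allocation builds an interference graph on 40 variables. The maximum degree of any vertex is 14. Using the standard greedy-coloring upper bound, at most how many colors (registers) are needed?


Greedy coloring never needs more than (max_degree + 1) colors: when coloring a vertex, at most max_degree neighbors are already colored.
Upper bound = 14 + 1 = 15

15


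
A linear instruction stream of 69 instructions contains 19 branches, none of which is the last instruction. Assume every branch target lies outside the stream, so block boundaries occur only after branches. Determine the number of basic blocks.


With no in-sequence branch targets, the leaders are the first instruction plus the instruction after each branch.
Number of basic blocks = branches + 1
= 19 + 1 = 20

20


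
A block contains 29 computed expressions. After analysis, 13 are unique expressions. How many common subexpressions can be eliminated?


CSE count = total expressions - unique expressions
= 29 - 13 = 16

16


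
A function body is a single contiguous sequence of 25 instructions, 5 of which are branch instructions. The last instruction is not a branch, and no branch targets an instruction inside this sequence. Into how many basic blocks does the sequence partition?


With no in-sequence branch targets, the leaders are the first instruction plus the instruction after each branch.
Number of basic blocks = branches + 1
= 5 + 1 = 6

6


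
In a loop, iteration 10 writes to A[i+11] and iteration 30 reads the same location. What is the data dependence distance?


Distance = read iteration - write iteration
= 30 - 10 = 20

20


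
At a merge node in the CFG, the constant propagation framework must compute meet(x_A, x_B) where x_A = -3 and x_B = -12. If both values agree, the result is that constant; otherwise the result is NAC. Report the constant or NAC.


Meet operation: if both paths give the same constant, result is that constant; if they differ, result is NAC (not-a-constant).
Path A: -3, Path B: -12 -> differ
Result: not-a-constant -> NAC

NAC


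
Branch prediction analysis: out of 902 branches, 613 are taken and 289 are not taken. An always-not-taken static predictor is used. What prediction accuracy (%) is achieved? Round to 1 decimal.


Predictor: always-not-taken
Correct predictions = 289
Accuracy = 289 / 902 * 100 = 32.0%

32.0


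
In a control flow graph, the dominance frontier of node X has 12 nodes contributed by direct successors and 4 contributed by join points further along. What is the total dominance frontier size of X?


DF(X) = direct successor contributions + join point contributions
= 12 + 4 = 16

16


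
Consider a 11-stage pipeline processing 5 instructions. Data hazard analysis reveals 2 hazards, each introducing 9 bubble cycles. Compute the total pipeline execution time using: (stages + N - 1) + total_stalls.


Base cycles = 11 + 5 - 1 = 15
Total stalls = 2 * 9 = 18
Total = 15 + 18 = 33

33


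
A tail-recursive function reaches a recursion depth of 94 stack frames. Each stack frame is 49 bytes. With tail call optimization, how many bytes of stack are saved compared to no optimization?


Without TCO: 94 * 49 = 4606 bytes
With TCO: reuse 1 frame = 49 bytes
Savings = 4606 - 49 = 4557

4557


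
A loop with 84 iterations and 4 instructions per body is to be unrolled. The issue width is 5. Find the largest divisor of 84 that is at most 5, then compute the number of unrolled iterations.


Largest divisor of 84 <= 5 is 4
New iterations = 84 / 4 = 21

21


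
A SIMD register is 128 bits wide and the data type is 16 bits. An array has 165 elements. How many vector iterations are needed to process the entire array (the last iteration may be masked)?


Width = 128 / 16 = 8 elements per vector op
Iterations = ceil(165 / 8) = 21

21


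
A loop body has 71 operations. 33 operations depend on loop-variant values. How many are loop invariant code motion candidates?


Invariant candidates = total - loop-dependent
= 71 - 33 = 38

38


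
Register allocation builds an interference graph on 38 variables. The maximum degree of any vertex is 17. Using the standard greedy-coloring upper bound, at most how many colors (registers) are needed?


Greedy coloring never needs more than (max_degree + 1) colors: when coloring a vertex, at most max_degree neighbors are already colored.
Upper bound = 17 + 1 = 18

18


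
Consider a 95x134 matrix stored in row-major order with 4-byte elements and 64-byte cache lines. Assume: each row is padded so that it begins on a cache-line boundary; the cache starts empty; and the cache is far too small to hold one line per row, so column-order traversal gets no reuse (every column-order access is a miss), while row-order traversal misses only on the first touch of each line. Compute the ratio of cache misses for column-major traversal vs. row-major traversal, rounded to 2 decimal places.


Each row occupies 134 * 4 = 536 bytes and starts on a line boundary, so it spans ceil(536 / 64) = 9 cache lines.
Row-major traversal misses (one per line touched): 95 * ceil(134 * 4 / 64) = 855
Column-major traversal misses (no reuse, every access misses): 95 * 134 = 12730
Ratio = 12730 / 855 = 14.89

14.89


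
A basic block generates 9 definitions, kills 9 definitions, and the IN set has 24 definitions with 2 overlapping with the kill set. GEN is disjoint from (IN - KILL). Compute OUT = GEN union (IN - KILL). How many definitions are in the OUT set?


IN - KILL: 24 - 2 = 22 surviving definitions
OUT = GEN + surviving = 9 + 22 = 31

31


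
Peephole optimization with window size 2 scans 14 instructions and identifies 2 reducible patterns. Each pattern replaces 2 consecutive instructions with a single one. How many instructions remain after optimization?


Each match removes 1 instructions.
Total removed = 2 * 1 = 2
Remaining = 14 - 2 = 12

12


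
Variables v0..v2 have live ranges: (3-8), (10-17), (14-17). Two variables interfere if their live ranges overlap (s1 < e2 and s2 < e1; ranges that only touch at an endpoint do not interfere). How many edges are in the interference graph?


Check all pairs for overlapping intervals.
Two intervals (s1,e1) and (s2,e2) overlap if s1 < e2 and s2 < e1.
v0 (3-8) vs v1..v2: overlaps none -> 0
v1 (10-17) vs v2: overlaps v2 -> 1
Total overlapping pairs = 0 + 1 = 1

1


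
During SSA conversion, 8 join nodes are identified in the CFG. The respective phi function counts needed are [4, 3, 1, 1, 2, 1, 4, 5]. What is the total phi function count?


Total phi functions = sum of phi functions at each join node
= 4 + 3 + 1 + 1 + 2 + 1 + 4 + 5 = 21

21


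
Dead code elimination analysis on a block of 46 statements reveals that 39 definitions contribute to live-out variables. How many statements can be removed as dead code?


Dead code = total statements - live definitions
= 46 - 39 = 7

7


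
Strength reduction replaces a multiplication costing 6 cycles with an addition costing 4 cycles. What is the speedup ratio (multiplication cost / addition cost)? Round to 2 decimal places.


Ratio = mult_cost / add_cost = 6 / 4 = 1.5

1.5


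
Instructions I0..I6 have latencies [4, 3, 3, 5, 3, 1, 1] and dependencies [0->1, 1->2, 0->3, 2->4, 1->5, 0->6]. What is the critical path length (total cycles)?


Compute longest path through dependency graph: dist(Ik) = max over predecessors of dist + latency(Ik).
dist(I0) = latency 4 = 4
dist(I1) = dist(I0) + 3 = 4 + 3 = 7
dist(I2) = dist(I1) + 3 = 7 + 3 = 10
dist(I3) = dist(I0) + 5 = 4 + 5 = 9
dist(I4) = dist(I2) + 3 = 10 + 3 = 13
dist(I5) = dist(I1) + 1 = 7 + 1 = 8
dist(I6) = dist(I0) + 1 = 4 + 1 = 5
Critical path = max dist = 13

13


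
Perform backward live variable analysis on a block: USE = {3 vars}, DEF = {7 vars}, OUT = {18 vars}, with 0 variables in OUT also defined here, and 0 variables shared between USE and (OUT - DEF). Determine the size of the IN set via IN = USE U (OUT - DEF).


OUT - DEF: 18 - 0 = 18
|IN| = |USE| + |OUT - DEF| - |USE ∩ (OUT - DEF)| = 3 + 18 - 0 = 21

21


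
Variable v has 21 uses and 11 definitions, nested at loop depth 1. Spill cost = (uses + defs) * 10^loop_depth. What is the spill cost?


uses + defs = 21 + 11 = 32
10^1 = 10
Spill cost = 32 * 10 = 320

320


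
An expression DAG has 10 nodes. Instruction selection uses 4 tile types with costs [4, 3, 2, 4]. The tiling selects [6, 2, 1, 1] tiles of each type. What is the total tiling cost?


Total cost = sum(count_i * cost_i)
= 6*4 + 2*3 + 1*2 + 1*4
= 36

36


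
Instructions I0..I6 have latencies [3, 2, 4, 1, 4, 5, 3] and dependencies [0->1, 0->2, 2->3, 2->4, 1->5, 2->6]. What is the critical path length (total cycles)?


Compute longest path through dependency graph: dist(Ik) = max over predecessors of dist + latency(Ik).
dist(I0) = latency 3 = 3
dist(I1) = dist(I0) + 2 = 3 + 2 = 5
dist(I2) = dist(I0) + 4 = 3 + 4 = 7
dist(I3) = dist(I2) + 1 = 7 + 1 = 8
dist(I4) = dist(I2) + 4 = 7 + 4 = 11
dist(I5) = dist(I1) + 5 = 5 + 5 = 10
dist(I6) = dist(I2) + 3 = 7 + 3 = 10
Critical path = max dist = 11

11


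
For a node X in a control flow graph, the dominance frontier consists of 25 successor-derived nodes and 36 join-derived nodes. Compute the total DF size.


DF(X) = direct successor contributions + join point contributions
= 25 + 36 = 61

61


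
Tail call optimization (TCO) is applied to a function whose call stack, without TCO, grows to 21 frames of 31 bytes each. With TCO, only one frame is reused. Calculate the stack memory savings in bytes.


Without TCO: 21 * 31 = 651 bytes
With TCO: reuse 1 frame = 31 bytes
Savings = 651 - 31 = 620

620


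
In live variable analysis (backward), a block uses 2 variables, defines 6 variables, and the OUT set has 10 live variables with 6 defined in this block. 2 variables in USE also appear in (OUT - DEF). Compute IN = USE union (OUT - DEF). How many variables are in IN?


OUT - DEF: 10 - 6 = 4
|IN| = |USE| + |OUT - DEF| - |USE ∩ (OUT - DEF)| = 2 + 4 - 2 = 4

4


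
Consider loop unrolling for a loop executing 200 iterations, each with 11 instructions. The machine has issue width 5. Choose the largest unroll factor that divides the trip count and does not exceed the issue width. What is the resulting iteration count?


Largest divisor of 200 <= 5 is 5
New iterations = 200 / 5 = 40

40


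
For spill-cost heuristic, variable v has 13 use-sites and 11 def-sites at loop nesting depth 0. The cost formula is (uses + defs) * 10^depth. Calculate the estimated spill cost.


uses + defs = 13 + 11 = 24
10^0 = 1
Spill cost = 24 * 1 = 24

24


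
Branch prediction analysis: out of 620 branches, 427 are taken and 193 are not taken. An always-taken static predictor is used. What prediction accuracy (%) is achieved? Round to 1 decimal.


Predictor: always-taken
Correct predictions = 427
Accuracy = 427 / 620 * 100 = 68.9%

68.9


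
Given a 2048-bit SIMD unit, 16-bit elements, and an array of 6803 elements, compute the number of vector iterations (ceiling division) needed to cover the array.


Width = 2048 / 16 = 128 elements per vector op
Iterations = ceil(6803 / 128) = 54

54


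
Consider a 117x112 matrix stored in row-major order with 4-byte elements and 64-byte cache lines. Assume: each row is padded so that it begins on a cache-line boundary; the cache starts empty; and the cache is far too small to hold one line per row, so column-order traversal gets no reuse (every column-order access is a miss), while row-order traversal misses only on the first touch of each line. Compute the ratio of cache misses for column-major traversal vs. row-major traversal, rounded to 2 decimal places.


Each row occupies 112 * 4 = 448 bytes and starts on a line boundary, so it spans ceil(448 / 64) = 7 cache lines.
Row-major traversal misses (one per line touched): 117 * ceil(112 * 4 / 64) = 819
Column-major traversal misses (no reuse, every access misses): 117 * 112 = 13104
Ratio = 13104 / 819 = 16.0

16.0


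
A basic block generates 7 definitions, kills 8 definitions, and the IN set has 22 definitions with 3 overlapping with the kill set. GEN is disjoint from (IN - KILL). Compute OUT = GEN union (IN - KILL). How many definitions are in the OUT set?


IN - KILL: 22 - 3 = 19 surviving definitions
OUT = GEN + surviving = 7 + 19 = 26

26


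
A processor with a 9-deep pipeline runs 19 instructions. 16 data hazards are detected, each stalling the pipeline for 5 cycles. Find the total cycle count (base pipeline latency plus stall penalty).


Base cycles = 9 + 19 - 1 = 27
Total stalls = 16 * 5 = 80
Total = 27 + 80 = 107

107


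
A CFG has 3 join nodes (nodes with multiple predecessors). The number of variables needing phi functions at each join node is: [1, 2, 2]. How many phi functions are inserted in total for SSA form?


Total phi functions = sum of phi functions at each join node
= 1 + 2 + 2 = 5

5


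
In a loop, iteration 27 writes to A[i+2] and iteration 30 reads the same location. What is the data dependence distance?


Distance = read iteration - write iteration
= 30 - 27 = 3

3


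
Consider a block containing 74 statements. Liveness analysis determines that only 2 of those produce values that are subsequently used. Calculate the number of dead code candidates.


Dead code = total statements - live definitions
= 74 - 2 = 72

72


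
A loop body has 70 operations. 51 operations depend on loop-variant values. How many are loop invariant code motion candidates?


Invariant candidates = total - loop-dependent
= 70 - 51 = 19

19


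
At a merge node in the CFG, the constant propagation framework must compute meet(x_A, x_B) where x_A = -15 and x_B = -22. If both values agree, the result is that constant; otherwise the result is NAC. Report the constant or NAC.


Meet operation: if both paths give the same constant, result is that constant; if they differ, result is NAC (not-a-constant).
Path A: -15, Path B: -22 -> differ
Result: not-a-constant -> NAC

NAC


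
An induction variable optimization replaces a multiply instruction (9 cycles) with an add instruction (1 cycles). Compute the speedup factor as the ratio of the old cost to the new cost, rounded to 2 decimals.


Ratio = mult_cost / add_cost = 9 / 1 = 9.0

9.0


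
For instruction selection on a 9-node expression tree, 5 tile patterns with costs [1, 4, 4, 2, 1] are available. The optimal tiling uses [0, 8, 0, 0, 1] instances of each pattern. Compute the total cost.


Total cost = sum(count_i * cost_i)
= 0*1 + 8*4 + 0*4 + 0*2 + 1*1
= 33

33


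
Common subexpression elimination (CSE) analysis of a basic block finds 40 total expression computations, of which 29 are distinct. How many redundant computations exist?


CSE count = total expressions - unique expressions
= 40 - 29 = 11

11


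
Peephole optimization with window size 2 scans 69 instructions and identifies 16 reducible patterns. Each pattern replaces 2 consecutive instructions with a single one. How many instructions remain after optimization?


Each match removes 1 instructions.
Total removed = 16 * 1 = 16
Remaining = 69 - 16 = 53

53


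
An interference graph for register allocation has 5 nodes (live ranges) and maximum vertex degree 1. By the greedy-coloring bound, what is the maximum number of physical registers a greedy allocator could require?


Greedy coloring never needs more than (max_degree + 1) colors: when coloring a vertex, at most max_degree neighbors are already colored.
Upper bound = 1 + 1 = 2

2


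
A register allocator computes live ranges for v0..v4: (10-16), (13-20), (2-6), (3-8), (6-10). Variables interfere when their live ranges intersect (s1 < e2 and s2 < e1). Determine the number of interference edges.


Check all pairs for overlapping intervals.
Two intervals (s1,e1) and (s2,e2) overlap if s1 < e2 and s2 < e1.
v0 (10-16) vs v1..v4: overlaps v1 -> 1
v1 (13-20) vs v2..v4: overlaps none -> 0
v2 (2-6) vs v3..v4: overlaps v3 -> 1
v3 (3-8) vs v4: overlaps v4 -> 1
Total overlapping pairs = 1 + 0 + 1 + 1 = 3

3


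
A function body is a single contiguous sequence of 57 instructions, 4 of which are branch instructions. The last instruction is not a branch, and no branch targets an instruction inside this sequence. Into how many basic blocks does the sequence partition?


With no in-sequence branch targets, the leaders are the first instruction plus the instruction after each branch.
Number of basic blocks = branches + 1
= 4 + 1 = 5

5


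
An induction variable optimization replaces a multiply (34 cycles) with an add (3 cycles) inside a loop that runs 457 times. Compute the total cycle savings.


Per-iteration saving = 34 - 3 = 31
Total saved = 457 * 31 = 14167

14167


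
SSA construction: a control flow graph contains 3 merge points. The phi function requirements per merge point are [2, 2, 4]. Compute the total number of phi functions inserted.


Total phi functions = sum of phi functions at each join node
= 2 + 2 + 4 = 8

8


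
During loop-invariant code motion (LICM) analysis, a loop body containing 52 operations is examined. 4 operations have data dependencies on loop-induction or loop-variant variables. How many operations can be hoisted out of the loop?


Invariant candidates = total - loop-dependent
= 52 - 4 = 48

48


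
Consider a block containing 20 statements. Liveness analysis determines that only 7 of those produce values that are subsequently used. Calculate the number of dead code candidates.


Dead code = total statements - live definitions
= 20 - 7 = 13

13


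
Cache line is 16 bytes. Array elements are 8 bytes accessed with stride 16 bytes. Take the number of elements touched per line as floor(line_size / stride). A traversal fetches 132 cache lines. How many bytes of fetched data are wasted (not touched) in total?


Elements per line = floor(16 / 16) = 1
Bytes used per line = 1 * 8 = 8
Wasted per line = 16 - 8 = 8
Total wasted = 8 * 132 = 1056

1056


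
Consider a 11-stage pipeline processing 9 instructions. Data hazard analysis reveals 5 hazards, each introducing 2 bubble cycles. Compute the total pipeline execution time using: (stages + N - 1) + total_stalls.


Base cycles = 11 + 9 - 1 = 19
Total stalls = 5 * 2 = 10
Total = 19 + 10 = 29

29


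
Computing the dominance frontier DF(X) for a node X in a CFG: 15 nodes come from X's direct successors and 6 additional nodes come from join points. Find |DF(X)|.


DF(X) = direct successor contributions + join point contributions
= 15 + 6 = 21

21


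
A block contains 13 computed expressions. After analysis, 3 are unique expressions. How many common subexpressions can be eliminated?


CSE count = total expressions - unique expressions
= 13 - 3 = 10

10


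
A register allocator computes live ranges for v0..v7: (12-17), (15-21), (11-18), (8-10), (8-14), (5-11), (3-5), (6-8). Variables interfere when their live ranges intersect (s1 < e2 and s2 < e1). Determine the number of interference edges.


Check all pairs for overlapping intervals.
Two intervals (s1,e1) and (s2,e2) overlap if s1 < e2 and s2 < e1.
v0 (12-17) vs v1..v7: overlaps v1, v2, v4 -> 3
v1 (15-21) vs v2..v7: overlaps v2 -> 1
v2 (11-18) vs v3..v7: overlaps v4 -> 1
v3 (8-10) vs v4..v7: overlaps v4, v5 -> 2
v4 (8-14) vs v5..v7: overlaps v5 -> 1
v5 (5-11) vs v6..v7: overlaps v7 -> 1
v6 (3-5) vs v7: overlaps none -> 0
Total overlapping pairs = 3 + 1 + 1 + 2 + 1 + 1 + 0 = 9

9


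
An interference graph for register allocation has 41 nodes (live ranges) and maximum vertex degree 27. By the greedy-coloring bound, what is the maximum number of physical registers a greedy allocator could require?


Greedy coloring never needs more than (max_degree + 1) colors: when coloring a vertex, at most max_degree neighbors are already colored.
Upper bound = 27 + 1 = 28

28


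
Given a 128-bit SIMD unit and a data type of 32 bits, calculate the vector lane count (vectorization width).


Width = SIMD bits / data type bits
= 128 / 32 = 4

4


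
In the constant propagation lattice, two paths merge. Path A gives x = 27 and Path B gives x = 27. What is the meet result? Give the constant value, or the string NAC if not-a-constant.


Meet operation: if both paths give the same constant, result is that constant; if they differ, result is NAC (not-a-constant).
Path A: 27, Path B: 27 -> equal
Result: constant -> 27

27


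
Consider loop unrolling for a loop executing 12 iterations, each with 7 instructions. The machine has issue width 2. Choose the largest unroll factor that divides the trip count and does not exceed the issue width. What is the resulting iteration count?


Largest divisor of 12 <= 2 is 2
New iterations = 12 / 2 = 6

6


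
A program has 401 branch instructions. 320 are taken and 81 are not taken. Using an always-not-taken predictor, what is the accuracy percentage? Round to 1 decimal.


Predictor: always-not-taken
Correct predictions = 81
Accuracy = 81 / 401 * 100 = 20.2%

20.2


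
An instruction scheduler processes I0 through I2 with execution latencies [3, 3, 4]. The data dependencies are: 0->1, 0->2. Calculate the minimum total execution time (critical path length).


Compute longest path through dependency graph: dist(Ik) = max over predecessors of dist + latency(Ik).
dist(I0) = latency 3 = 3
dist(I1) = dist(I0) + 3 = 3 + 3 = 6
dist(I2) = dist(I0) + 4 = 3 + 4 = 7
Critical path = max dist = 7

7


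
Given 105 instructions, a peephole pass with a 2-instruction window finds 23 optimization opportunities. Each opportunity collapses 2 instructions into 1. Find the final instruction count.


Each match removes 1 instructions.
Total removed = 23 * 1 = 23
Remaining = 105 - 23 = 82

82


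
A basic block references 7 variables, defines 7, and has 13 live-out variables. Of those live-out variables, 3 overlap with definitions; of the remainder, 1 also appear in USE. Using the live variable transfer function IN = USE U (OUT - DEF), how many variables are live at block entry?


OUT - DEF: 13 - 3 = 10
|IN| = |USE| + |OUT - DEF| - |USE ∩ (OUT - DEF)| = 7 + 10 - 1 = 16

16


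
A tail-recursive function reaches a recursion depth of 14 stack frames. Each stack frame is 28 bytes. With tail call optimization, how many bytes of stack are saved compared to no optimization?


Without TCO: 14 * 28 = 392 bytes
With TCO: reuse 1 frame = 28 bytes
Savings = 392 - 28 = 364

364


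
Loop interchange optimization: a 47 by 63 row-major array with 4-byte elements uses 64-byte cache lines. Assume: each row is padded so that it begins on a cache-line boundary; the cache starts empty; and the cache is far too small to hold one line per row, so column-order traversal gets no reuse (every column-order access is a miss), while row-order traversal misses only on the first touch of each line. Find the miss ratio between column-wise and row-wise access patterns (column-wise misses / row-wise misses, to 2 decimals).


Each row occupies 63 * 4 = 252 bytes and starts on a line boundary, so it spans ceil(252 / 64) = 4 cache lines.
Row-major traversal misses (one per line touched): 47 * ceil(63 * 4 / 64) = 188
Column-major traversal misses (no reuse, every access misses): 47 * 63 = 2961
Ratio = 2961 / 188 = 15.75

15.75


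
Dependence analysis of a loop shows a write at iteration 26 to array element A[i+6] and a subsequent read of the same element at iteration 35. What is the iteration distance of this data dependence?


Distance = read iteration - write iteration
= 35 - 26 = 9

9


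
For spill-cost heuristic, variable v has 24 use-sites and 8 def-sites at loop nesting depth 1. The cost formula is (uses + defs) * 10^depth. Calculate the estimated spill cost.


uses + defs = 24 + 8 = 32
10^1 = 10
Spill cost = 32 * 10 = 320

320


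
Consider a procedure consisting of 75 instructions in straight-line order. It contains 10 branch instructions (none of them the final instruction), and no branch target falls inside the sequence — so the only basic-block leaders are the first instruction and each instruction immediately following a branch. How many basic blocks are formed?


With no in-sequence branch targets, the leaders are the first instruction plus the instruction after each branch.
Number of basic blocks = branches + 1
= 10 + 1 = 11

11


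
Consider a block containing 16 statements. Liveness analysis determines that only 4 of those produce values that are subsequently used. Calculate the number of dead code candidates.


Dead code = total statements - live definitions
= 16 - 4 = 12

12


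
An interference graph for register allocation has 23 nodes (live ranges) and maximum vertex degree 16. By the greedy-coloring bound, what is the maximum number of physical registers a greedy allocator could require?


Greedy coloring never needs more than (max_degree + 1) colors: when coloring a vertex, at most max_degree neighbors are already colored.
Upper bound = 16 + 1 = 17

17


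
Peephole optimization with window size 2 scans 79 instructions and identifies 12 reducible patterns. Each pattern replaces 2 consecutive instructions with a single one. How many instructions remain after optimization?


Each match removes 1 instructions.
Total removed = 12 * 1 = 12
Remaining = 79 - 12 = 67

67


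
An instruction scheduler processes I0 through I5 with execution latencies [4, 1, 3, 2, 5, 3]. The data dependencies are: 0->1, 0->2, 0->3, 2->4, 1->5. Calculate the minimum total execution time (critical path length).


Compute longest path through dependency graph: dist(Ik) = max over predecessors of dist + latency(Ik).
dist(I0) = latency 4 = 4
dist(I1) = dist(I0) + 1 = 4 + 1 = 5
dist(I2) = dist(I0) + 3 = 4 + 3 = 7
dist(I3) = dist(I0) + 2 = 4 + 2 = 6
dist(I4) = dist(I2) + 5 = 7 + 5 = 12
dist(I5) = dist(I1) + 3 = 5 + 3 = 8
Critical path = max dist = 12

12


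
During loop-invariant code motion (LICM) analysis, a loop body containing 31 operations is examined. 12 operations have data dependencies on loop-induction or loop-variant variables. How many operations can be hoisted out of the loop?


Invariant candidates = total - loop-dependent
= 31 - 12 = 19

19


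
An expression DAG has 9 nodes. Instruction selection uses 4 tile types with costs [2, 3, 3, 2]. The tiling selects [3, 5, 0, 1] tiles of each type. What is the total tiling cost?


Total cost = sum(count_i * cost_i)
= 3*2 + 5*3 + 0*3 + 1*2
= 23

23


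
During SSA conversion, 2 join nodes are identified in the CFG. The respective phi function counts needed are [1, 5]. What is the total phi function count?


Total phi functions = sum of phi functions at each join node
= 1 + 5 = 6

6


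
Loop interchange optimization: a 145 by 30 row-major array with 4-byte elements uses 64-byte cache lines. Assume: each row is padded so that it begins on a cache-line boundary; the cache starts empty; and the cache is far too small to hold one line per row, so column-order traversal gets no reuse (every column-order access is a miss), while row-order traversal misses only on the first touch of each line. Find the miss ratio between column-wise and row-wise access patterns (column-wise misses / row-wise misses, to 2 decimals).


Each row occupies 30 * 4 = 120 bytes and starts on a line boundary, so it spans ceil(120 / 64) = 2 cache lines.
Row-major traversal misses (one per line touched): 145 * ceil(30 * 4 / 64) = 290
Column-major traversal misses (no reuse, every access misses): 145 * 30 = 4350
Ratio = 4350 / 290 = 15.0

15.0


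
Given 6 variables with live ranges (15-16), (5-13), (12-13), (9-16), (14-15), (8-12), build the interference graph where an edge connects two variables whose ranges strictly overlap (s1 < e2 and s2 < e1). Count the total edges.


Check all pairs for overlapping intervals.
Two intervals (s1,e1) and (s2,e2) overlap if s1 < e2 and s2 < e1.
v0 (15-16) vs v1..v5: overlaps v3 -> 1
v1 (5-13) vs v2..v5: overlaps v2, v3, v5 -> 3
v2 (12-13) vs v3..v5: overlaps v3 -> 1
v3 (9-16) vs v4..v5: overlaps v4, v5 -> 2
v4 (14-15) vs v5: overlaps none -> 0
Total overlapping pairs = 1 + 3 + 1 + 2 + 0 = 7

7


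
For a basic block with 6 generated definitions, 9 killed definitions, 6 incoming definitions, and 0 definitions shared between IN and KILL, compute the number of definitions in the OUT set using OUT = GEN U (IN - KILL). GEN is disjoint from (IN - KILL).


IN - KILL: 6 - 0 = 6 surviving definitions
OUT = GEN + surviving = 6 + 6 = 12

12


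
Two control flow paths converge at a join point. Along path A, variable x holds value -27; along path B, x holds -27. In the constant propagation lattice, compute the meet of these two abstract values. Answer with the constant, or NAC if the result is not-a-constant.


Meet operation: if both paths give the same constant, result is that constant; if they differ, result is NAC (not-a-constant).
Path A: -27, Path B: -27 -> equal
Result: constant -> -27

-27


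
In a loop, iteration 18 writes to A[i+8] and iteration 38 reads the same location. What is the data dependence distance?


Distance = read iteration - write iteration
= 38 - 18 = 20

20


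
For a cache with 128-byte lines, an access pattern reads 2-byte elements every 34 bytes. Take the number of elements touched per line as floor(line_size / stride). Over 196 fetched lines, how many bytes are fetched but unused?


Elements per line = floor(128 / 34) = 3
Bytes used per line = 3 * 2 = 6
Wasted per line = 128 - 6 = 122
Total wasted = 122 * 196 = 23912

23912


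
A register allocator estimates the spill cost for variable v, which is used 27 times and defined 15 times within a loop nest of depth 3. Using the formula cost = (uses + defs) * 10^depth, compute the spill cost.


uses + defs = 27 + 15 = 42
10^3 = 1000
Spill cost = 42 * 1000 = 42000

42000


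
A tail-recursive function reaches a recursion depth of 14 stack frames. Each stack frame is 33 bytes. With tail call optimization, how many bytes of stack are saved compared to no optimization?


Without TCO: 14 * 33 = 462 bytes
With TCO: reuse 1 frame = 33 bytes
Savings = 462 - 33 = 429

429


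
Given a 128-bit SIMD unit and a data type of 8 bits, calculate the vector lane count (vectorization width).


Width = SIMD bits / data type bits
= 128 / 8 = 16

16


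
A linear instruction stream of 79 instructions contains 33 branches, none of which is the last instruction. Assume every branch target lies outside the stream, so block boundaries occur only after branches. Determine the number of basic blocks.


With no in-sequence branch targets, the leaders are the first instruction plus the instruction after each branch.
Number of basic blocks = branches + 1
= 33 + 1 = 34

34


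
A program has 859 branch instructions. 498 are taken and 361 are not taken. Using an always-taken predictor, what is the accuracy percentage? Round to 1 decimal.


Predictor: always-taken
Correct predictions = 498
Accuracy = 498 / 859 * 100 = 58.0%

58.0


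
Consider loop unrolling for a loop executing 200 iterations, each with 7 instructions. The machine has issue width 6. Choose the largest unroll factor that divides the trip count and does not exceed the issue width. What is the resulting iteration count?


Largest divisor of 200 <= 6 is 5
New iterations = 200 / 5 = 40

40


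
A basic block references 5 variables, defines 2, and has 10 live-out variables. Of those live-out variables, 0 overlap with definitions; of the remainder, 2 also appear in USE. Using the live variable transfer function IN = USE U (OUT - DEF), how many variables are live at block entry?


OUT - DEF: 10 - 0 = 10
|IN| = |USE| + |OUT - DEF| - |USE ∩ (OUT - DEF)| = 5 + 10 - 2 = 13

13


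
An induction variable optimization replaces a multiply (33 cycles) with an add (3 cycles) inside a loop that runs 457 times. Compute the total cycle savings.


Per-iteration saving = 33 - 3 = 30
Total saved = 457 * 30 = 13710

13710


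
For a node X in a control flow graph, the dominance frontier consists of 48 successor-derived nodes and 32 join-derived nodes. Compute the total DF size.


DF(X) = direct successor contributions + join point contributions
= 48 + 32 = 80

80


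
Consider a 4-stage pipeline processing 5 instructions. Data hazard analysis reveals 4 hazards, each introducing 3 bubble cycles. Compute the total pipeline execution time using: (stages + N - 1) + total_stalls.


Base cycles = 4 + 5 - 1 = 8
Total stalls = 4 * 3 = 12
Total = 8 + 12 = 20

20


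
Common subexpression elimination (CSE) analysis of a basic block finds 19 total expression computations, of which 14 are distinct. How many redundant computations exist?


CSE count = total expressions - unique expressions
= 19 - 14 = 5

5


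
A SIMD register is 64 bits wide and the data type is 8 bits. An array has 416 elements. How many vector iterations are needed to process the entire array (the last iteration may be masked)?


Width = 64 / 8 = 8 elements per vector op
Iterations = ceil(416 / 8) = 52

52


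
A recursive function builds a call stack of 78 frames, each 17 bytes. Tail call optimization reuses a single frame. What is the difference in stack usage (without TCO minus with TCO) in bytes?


Without TCO: 78 * 17 = 1326 bytes
With TCO: reuse 1 frame = 17 bytes
Savings = 1326 - 17 = 1309

1309


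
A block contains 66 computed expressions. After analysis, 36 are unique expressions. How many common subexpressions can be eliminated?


CSE count = total expressions - unique expressions
= 66 - 36 = 30

30


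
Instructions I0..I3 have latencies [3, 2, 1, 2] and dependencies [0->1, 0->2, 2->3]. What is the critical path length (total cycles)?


Compute longest path through dependency graph: dist(Ik) = max over predecessors of dist + latency(Ik).
dist(I0) = latency 3 = 3
dist(I1) = dist(I0) + 2 = 3 + 2 = 5
dist(I2) = dist(I0) + 1 = 3 + 1 = 4
dist(I3) = dist(I2) + 2 = 4 + 2 = 6
Critical path = max dist = 6

6


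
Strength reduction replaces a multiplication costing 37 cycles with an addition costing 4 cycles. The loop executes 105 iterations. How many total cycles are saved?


Per-iteration saving = 37 - 4 = 33
Total saved = 105 * 33 = 3465

3465


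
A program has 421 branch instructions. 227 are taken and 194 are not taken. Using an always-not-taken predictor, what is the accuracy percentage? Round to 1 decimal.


Predictor: always-not-taken
Correct predictions = 194
Accuracy = 194 / 421 * 100 = 46.1%

46.1


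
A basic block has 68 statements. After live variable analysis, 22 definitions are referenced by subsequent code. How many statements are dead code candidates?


Dead code = total statements - live definitions
= 68 - 22 = 46

46


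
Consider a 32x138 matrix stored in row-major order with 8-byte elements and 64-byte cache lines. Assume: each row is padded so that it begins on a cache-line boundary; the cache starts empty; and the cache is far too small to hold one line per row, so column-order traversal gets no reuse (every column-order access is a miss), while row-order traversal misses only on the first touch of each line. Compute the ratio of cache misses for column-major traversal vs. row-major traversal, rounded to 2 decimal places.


Each row occupies 138 * 8 = 1104 bytes and starts on a line boundary, so it spans ceil(1104 / 64) = 18 cache lines.
Row-major traversal misses (one per line touched): 32 * ceil(138 * 8 / 64) = 576
Column-major traversal misses (no reuse, every access misses): 32 * 138 = 4416
Ratio = 4416 / 576 = 7.67

7.67


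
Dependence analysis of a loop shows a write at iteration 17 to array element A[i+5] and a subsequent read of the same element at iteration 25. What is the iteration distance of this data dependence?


Distance = read iteration - write iteration
= 25 - 17 = 8

8


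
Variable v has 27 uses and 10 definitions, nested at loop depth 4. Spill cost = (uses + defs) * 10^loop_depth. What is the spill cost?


uses + defs = 27 + 10 = 37
10^4 = 10000
Spill cost = 37 * 10000 = 370000

370000


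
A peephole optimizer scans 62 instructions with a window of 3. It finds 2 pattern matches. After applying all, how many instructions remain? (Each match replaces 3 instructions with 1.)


Each match removes 2 instructions.
Total removed = 2 * 2 = 4
Remaining = 62 - 4 = 58

58


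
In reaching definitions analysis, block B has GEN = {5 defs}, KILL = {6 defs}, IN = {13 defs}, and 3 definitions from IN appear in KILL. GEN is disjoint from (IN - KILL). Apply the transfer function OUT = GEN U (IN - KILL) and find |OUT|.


IN - KILL: 13 - 3 = 10 surviving definitions
OUT = GEN + surviving = 5 + 10 = 15

15


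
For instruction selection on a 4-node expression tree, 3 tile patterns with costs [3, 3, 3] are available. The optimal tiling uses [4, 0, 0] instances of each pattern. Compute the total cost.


Total cost = sum(count_i * cost_i)
= 4*3 + 0*3 + 0*3
= 12

12


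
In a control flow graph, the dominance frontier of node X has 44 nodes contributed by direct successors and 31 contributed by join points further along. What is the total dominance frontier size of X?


DF(X) = direct successor contributions + join point contributions
= 44 + 31 = 75

75


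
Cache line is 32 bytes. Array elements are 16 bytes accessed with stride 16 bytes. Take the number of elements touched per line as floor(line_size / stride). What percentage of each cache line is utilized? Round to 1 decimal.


Elements per cache line = floor(32 / 16) = 2
Bytes used = 2 * 16 = 32
Utilization = 32 / 32 * 100 = 100.0%

100.0


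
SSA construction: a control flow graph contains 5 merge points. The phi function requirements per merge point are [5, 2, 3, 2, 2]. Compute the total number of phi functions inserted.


Total phi functions = sum of phi functions at each join node
= 5 + 2 + 3 + 2 + 2 = 14

14


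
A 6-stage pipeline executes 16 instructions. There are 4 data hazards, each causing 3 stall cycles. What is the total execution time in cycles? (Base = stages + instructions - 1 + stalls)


Base cycles = 6 + 16 - 1 = 21
Total stalls = 4 * 3 = 12
Total = 21 + 12 = 33

33


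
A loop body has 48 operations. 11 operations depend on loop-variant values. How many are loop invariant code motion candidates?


Invariant candidates = total - loop-dependent
= 48 - 11 = 37

37
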